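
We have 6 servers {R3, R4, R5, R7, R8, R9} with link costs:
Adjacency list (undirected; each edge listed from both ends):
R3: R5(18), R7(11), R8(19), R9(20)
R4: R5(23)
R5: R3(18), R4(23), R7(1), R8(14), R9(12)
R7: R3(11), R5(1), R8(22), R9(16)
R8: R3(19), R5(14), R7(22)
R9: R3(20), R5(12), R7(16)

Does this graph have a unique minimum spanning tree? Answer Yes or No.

Sort edges by weight, then run Kruskal:
R5–R7 (1): add — endpoints in different components.
R3–R7 (11): add — endpoints in different components.
R5–R9 (12): add — endpoints in different components.
R5–R8 (14): add — endpoints in different components.
R7–R9 (16): skip — R9 and R7 already connected.
R3–R5 (18): skip — R5 and R3 already connected.
R3–R8 (19): skip — R8 and R3 already connected.
R3–R9 (20): skip — R9 and R3 already connected.
R7–R8 (22): skip — R8 and R7 already connected.
R4–R5 (23): add — endpoints in different components.
Every non-tree edge has weight strictly greater than the heaviest edge on the tree path between its endpoints, so the MST is unique.

Yes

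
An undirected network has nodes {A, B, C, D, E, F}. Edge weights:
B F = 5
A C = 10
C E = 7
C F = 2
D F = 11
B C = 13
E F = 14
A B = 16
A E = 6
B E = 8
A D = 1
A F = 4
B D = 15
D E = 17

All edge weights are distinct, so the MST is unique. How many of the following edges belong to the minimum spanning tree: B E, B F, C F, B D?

Kruskal: consider edges lightest-first.
A D (1): add — endpoints in different components.
C F (2): add — endpoints in different components.
A F (4): add — endpoints in different components.
B F (5): add — endpoints in different components.
A E (6): add — endpoints in different components.
MST edge set: {A D, C F, A F, B F, A E}.
Of the listed edges, {B F, C F} are in the MST → 2.

2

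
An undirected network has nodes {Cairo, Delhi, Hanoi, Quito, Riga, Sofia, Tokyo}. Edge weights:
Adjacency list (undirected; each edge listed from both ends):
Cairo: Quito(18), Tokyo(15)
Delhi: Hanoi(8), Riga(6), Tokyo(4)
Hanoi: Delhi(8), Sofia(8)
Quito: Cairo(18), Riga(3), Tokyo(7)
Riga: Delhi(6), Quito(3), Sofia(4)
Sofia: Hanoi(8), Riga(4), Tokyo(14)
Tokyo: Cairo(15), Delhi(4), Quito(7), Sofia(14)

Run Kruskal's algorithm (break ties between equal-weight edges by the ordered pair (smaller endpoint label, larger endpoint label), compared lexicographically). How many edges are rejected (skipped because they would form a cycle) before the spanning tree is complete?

Kruskal: consider edges lightest-first.
Quito Riga (3): add — endpoints in different components.
Delhi Tokyo (4): add — endpoints in different components.
Riga Sofia (4): add — endpoints in different components.
Delhi Riga (6): add — endpoints in different components.
Quito Tokyo (7): skip — Quito and Tokyo already connected.
Delhi Hanoi (8): add — endpoints in different components.
Hanoi Sofia (8): skip — Sofia and Hanoi already connected.
Sofia Tokyo (14): skip — Tokyo and Sofia already connected.
Cairo Tokyo (15): add — endpoints in different components.
Edges rejected before the tree was complete: 3.

3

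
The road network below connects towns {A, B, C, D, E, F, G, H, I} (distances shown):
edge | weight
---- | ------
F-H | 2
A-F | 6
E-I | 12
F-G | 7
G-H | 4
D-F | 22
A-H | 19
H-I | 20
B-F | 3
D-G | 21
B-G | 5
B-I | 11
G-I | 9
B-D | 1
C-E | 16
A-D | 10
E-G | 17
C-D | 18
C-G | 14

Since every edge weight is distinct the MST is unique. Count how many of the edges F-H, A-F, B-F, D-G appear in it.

Kruskal: consider edges lightest-first.
B-D (1): add — endpoints in different components.
F-H (2): add — endpoints in different components.
B-F (3): add — endpoints in different components.
G-H (4): add — endpoints in different components.
B-G (5): skip — B and G already connected.
A-F (6): add — endpoints in different components.
F-G (7): skip — F and G already connected.
G-I (9): add — endpoints in different components.
A-D (10): skip — A and D already connected.
B-I (11): skip — B and I already connected.
E-I (12): add — endpoints in different components.
C-G (14): add — endpoints in different components.
MST edge set: {B-D, F-H, B-F, G-H, A-F, G-I, E-I, C-G}.
Of the listed edges, {F-H, A-F, B-F} are in the MST → 3.

3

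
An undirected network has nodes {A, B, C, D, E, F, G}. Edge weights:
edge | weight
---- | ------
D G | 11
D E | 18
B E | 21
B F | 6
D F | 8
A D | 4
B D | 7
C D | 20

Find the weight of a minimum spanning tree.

66

Kruskal: consider edges lightest-first.
A D (4): add — endpoints in different components.
B F (6): add — endpoints in different components.
B D (7): add — endpoints in different components.
D F (8): skip — D and F already connected.
D G (11): add — endpoints in different components.
D E (18): add — endpoints in different components.
C D (20): add — endpoints in different components.
MST edges: A D, B F, B D, D G, D E, C D; total weight 4+6+7+11+18+20 = 66.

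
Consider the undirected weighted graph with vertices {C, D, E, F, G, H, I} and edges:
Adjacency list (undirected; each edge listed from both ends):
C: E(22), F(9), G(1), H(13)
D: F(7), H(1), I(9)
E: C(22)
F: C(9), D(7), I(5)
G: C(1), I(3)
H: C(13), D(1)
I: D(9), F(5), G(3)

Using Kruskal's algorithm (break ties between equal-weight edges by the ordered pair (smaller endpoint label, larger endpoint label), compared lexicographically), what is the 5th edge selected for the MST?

Sort edges by weight, then run Kruskal:
C—G (1): add — endpoints in different components.
D—H (1): add — endpoints in different components.
G—I (3): add — endpoints in different components.
F—I (5): add — endpoints in different components.
D—F (7): add — endpoints in different components.
C—F (9): skip — C and F already connected.
D—I (9): skip — D and I already connected.
C—H (13): skip — C and H already connected.
C—E (22): add — endpoints in different components.
The 5th edge added is D—F.

D-F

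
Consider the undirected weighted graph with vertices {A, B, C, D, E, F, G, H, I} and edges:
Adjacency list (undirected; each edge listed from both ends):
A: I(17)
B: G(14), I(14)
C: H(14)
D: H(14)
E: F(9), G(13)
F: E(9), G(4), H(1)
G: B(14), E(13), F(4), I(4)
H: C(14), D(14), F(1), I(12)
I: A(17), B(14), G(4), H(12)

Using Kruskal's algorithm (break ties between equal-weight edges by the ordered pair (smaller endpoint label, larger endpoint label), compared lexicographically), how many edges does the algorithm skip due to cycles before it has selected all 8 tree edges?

Kruskal's algorithm — process edges by increasing weight (ties by edge label):
F H (1): add — endpoints in different components.
F G (4): add — endpoints in different components.
G I (4): add — endpoints in different components.
E F (9): add — endpoints in different components.
H I (12): skip — H and I already connected.
E G (13): skip — E and G already connected.
B G (14): add — endpoints in different components.
B I (14): skip — B and I already connected.
C H (14): add — endpoints in different components.
D H (14): add — endpoints in different components.
A I (17): add — endpoints in different components.
Edges rejected before the tree was complete: 3.

3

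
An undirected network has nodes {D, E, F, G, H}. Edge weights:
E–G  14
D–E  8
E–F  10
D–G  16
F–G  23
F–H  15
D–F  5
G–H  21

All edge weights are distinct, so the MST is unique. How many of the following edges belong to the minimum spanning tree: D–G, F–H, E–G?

2

Sort edges by weight, then run Kruskal:
D–F (5): add — endpoints in different components.
D–E (8): add — endpoints in different components.
E–F (10): skip — E and F already connected.
E–G (14): add — endpoints in different components.
F–H (15): add — endpoints in different components.
MST edge set: {D–F, D–E, E–G, F–H}.
Of the listed edges, {F–H, E–G} are in the MST → 2.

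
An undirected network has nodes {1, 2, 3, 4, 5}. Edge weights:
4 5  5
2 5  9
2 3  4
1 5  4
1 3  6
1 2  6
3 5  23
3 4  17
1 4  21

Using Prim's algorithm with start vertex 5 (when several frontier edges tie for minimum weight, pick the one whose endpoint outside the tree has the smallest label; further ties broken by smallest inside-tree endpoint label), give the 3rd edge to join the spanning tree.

1-2

Prim's algorithm from 5:
Step 1: frontier [1 5 4, 4 5 5, 2 5 9, 3 5 23] → take 1 5 (4); add 1.
Step 2: frontier [1 2 6, 1 3 6, 1 4 21, 4 5 5, 2 5 9, 3 5 23] → take 4 5 (5); add 4.
Step 3: frontier [1 2 6, 1 3 6, 3 4 17, 2 5 9, 3 5 23] → take 1 2 (6); add 2.
Step 4: frontier [1 3 6, 2 3 4, 3 4 17, 3 5 23] → take 2 3 (4); add 3.
The 3rd edge added is 1 2.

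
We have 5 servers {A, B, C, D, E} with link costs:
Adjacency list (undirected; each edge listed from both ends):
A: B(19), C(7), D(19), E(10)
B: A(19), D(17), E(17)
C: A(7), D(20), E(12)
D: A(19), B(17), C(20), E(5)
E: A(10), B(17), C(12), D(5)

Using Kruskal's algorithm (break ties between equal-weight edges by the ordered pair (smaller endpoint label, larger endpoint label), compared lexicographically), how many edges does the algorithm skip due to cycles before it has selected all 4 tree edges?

1

Kruskal's algorithm — process edges by increasing weight (ties by edge label):
D E (5): add — endpoints in different components.
A C (7): add — endpoints in different components.
A E (10): add — endpoints in different components.
C E (12): skip — C and E already connected.
B D (17): add — endpoints in different components.
Edges rejected before the tree was complete: 1.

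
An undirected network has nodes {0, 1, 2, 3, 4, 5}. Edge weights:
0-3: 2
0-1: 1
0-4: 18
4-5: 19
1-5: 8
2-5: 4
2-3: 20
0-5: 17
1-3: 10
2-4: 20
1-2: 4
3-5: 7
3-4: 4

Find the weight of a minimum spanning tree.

Sort edges by weight, then run Kruskal:
0-1 (1): add — endpoints in different components.
0-3 (2): add — endpoints in different components.
1-2 (4): add — endpoints in different components.
2-5 (4): add — endpoints in different components.
3-4 (4): add — endpoints in different components.
MST edges: 0-1, 0-3, 1-2, 2-5, 3-4; total weight 1+2+4+4+4 = 15.

15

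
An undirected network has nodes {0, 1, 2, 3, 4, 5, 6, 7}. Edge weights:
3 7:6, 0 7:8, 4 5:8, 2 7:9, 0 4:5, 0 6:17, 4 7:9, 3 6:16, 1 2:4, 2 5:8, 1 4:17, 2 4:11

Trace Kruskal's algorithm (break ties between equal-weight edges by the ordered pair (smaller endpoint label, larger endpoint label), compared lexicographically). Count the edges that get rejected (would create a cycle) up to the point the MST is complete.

3

Kruskal's algorithm — process edges by increasing weight (ties by edge label):
1 2 (4): add — endpoints in different components.
0 4 (5): add — endpoints in different components.
3 7 (6): add — endpoints in different components.
0 7 (8): add — endpoints in different components.
2 5 (8): add — endpoints in different components.
4 5 (8): add — endpoints in different components.
2 7 (9): skip — 2 and 7 already connected.
4 7 (9): skip — 4 and 7 already connected.
2 4 (11): skip — 2 and 4 already connected.
3 6 (16): add — endpoints in different components.
Edges rejected before the tree was complete: 3.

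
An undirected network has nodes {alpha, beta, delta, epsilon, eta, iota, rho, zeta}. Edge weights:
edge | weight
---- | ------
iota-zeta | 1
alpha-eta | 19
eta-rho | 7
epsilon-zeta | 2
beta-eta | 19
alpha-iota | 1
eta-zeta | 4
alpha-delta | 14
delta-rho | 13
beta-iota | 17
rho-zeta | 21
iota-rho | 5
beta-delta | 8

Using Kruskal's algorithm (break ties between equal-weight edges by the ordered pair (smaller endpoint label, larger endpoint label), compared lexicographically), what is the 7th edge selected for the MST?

delta-rho

Kruskal's algorithm — process edges by increasing weight (ties by edge label):
alpha-iota (1): add — endpoints in different components.
iota-zeta (1): add — endpoints in different components.
epsilon-zeta (2): add — endpoints in different components.
eta-zeta (4): add — endpoints in different components.
iota-rho (5): add — endpoints in different components.
eta-rho (7): skip — eta and rho already connected.
beta-delta (8): add — endpoints in different components.
delta-rho (13): add — endpoints in different components.
The 7th edge added is delta-rho.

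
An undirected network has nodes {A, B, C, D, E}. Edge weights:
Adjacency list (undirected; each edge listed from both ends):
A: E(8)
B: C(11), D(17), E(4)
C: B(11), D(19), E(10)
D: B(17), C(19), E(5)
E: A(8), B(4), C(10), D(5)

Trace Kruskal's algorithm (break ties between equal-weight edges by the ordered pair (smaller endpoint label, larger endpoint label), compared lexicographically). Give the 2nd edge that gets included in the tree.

Kruskal's algorithm — process edges by increasing weight (ties by edge label):
B—E (4): add. Components now {A} {B,E} {C} {D}
D—E (5): add. Components now {A} {B,D,E} {C}
A—E (8): add. Components now {A,B,D,E} {C}
C—E (10): add. Components now {A,B,C,D,E}
The 2nd edge added is D—E.

D-E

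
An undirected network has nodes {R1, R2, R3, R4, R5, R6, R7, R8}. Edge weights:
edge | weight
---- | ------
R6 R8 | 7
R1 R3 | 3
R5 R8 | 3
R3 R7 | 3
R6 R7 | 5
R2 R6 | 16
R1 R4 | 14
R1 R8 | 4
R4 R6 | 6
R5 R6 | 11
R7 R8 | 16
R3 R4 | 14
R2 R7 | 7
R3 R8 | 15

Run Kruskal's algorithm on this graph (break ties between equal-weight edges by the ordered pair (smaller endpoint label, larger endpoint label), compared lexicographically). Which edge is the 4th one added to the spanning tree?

Kruskal's algorithm — process edges by increasing weight (ties by edge label):
R1 R3 (3): add — endpoints in different components.
R3 R7 (3): add — endpoints in different components.
R5 R8 (3): add — endpoints in different components.
R1 R8 (4): add — endpoints in different components.
R6 R7 (5): add — endpoints in different components.
R4 R6 (6): add — endpoints in different components.
R2 R7 (7): add — endpoints in different components.
The 4th edge added is R1 R8.

R1-R8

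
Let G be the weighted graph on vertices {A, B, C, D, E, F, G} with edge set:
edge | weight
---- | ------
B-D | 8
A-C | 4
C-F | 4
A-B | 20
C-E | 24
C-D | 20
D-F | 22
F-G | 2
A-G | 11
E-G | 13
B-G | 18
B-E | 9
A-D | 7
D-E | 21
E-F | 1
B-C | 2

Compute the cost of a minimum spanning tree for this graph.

Prim, starting at C.
Step 1: cheapest edge leaving the tree is B-C (2); add B.
Step 2: cheapest edge leaving the tree is A-C (4); add A.
Step 3: cheapest edge leaving the tree is C-F (4); add F.
Step 4: cheapest edge leaving the tree is E-F (1); add E.
Step 5: cheapest edge leaving the tree is F-G (2); add G.
Step 6: cheapest edge leaving the tree is A-D (7); add D.
MST edges: B-C, A-C, C-F, E-F, F-G, A-D; total weight 2+4+4+1+2+7 = 20.

20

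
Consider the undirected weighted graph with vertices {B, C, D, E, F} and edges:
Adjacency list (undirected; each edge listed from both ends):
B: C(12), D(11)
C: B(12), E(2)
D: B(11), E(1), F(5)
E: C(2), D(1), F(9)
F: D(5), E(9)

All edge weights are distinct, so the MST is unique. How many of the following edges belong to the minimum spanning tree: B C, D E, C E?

Kruskal: consider edges lightest-first.
D E (1): add — endpoints in different components.
C E (2): add — endpoints in different components.
D F (5): add — endpoints in different components.
E F (9): skip — E and F already connected.
B D (11): add — endpoints in different components.
MST edge set: {D E, C E, D F, B D}.
Of the listed edges, {D E, C E} are in the MST → 2.

2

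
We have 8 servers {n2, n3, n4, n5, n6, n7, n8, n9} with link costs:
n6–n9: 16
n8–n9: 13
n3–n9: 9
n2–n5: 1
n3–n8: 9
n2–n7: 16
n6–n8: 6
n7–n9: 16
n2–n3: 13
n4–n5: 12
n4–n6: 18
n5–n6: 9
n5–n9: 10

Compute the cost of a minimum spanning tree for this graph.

62

Prim's algorithm from n3:
Step 1: cheapest edge leaving the tree is n3–n8 (9); add n8.
Step 2: cheapest edge leaving the tree is n6–n8 (6); add n6.
Step 3: cheapest edge leaving the tree is n5–n6 (9); add n5.
Step 4: cheapest edge leaving the tree is n2–n5 (1); add n2.
Step 5: cheapest edge leaving the tree is n3–n9 (9); add n9.
Step 6: cheapest edge leaving the tree is n4–n5 (12); add n4.
Step 7: cheapest edge leaving the tree is n2–n7 (16); add n7.
MST edges: n3–n8, n6–n8, n5–n6, n2–n5, n3–n9, n4–n5, n2–n7; total weight 9+6+9+1+9+12+16 = 62.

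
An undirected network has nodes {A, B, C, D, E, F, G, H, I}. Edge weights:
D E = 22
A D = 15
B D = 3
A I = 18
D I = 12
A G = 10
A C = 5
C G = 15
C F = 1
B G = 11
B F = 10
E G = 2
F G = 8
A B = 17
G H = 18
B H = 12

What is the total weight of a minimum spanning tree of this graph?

53

Grow the tree from E using Prim:
Step 1: cheapest edge leaving the tree is E G (2); add G.
Step 2: cheapest edge leaving the tree is F G (8); add F.
Step 3: cheapest edge leaving the tree is C F (1); add C.
Step 4: cheapest edge leaving the tree is A C (5); add A.
Step 5: cheapest edge leaving the tree is B F (10); add B.
Step 6: cheapest edge leaving the tree is B D (3); add D.
Step 7: cheapest edge leaving the tree is B H (12); add H.
Step 8: cheapest edge leaving the tree is D I (12); add I.
MST edges: E G, F G, C F, A C, B F, B D, B H, D I; total weight 2+8+1+5+10+3+12+12 = 53.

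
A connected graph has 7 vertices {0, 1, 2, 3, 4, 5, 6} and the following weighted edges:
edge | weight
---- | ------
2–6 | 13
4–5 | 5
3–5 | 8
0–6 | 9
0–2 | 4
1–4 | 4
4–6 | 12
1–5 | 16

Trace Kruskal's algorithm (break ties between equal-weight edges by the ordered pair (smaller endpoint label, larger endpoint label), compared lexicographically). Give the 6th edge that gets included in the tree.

Kruskal: consider edges lightest-first.
0–2 (4): add. Components now {0,2} {1} {3} {4} {5} {6}
1–4 (4): add. Components now {0,2} {1,4} {3} {5} {6}
4–5 (5): add. Components now {0,2} {1,4,5} {3} {6}
3–5 (8): add. Components now {0,2} {1,3,4,5} {6}
0–6 (9): add. Components now {0,2,6} {1,3,4,5}
4–6 (12): add. Components now {0,1,2,3,4,5,6}
The 6th edge added is 4–6.

4-6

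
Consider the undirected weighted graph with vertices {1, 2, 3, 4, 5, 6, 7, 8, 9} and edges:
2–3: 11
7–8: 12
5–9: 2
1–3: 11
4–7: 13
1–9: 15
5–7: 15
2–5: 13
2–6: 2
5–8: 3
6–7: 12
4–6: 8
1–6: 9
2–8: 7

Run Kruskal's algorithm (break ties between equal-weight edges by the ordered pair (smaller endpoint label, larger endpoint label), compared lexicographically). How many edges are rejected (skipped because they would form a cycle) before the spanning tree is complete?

Kruskal's algorithm — process edges by increasing weight (ties by edge label):
2–6 (2): add — endpoints in different components.
5–9 (2): add — endpoints in different components.
5–8 (3): add — endpoints in different components.
2–8 (7): add — endpoints in different components.
4–6 (8): add — endpoints in different components.
1–6 (9): add — endpoints in different components.
1–3 (11): add — endpoints in different components.
2–3 (11): skip — 2 and 3 already connected.
6–7 (12): add — endpoints in different components.
Edges rejected before the tree was complete: 1.

1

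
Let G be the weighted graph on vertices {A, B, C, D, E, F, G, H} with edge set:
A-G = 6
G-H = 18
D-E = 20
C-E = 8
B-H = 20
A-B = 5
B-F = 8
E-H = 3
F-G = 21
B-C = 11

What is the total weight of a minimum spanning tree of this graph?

61

Kruskal's algorithm — process edges by increasing weight (ties by edge label):
E-H (3): add — endpoints in different components.
A-B (5): add — endpoints in different components.
A-G (6): add — endpoints in different components.
B-F (8): add — endpoints in different components.
C-E (8): add — endpoints in different components.
B-C (11): add — endpoints in different components.
G-H (18): skip — G and H already connected.
B-H (20): skip — B and H already connected.
D-E (20): add — endpoints in different components.
MST edges: E-H, A-B, A-G, B-F, C-E, B-C, D-E; total weight 3+5+6+8+8+11+20 = 61.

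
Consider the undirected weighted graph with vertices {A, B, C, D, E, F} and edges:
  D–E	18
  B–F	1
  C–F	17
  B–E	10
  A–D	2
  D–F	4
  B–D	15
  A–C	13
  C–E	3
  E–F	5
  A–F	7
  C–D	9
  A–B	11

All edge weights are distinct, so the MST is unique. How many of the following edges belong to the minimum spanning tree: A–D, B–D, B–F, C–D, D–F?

3

Sort edges by weight, then run Kruskal:
B–F (1): add — endpoints in different components.
A–D (2): add — endpoints in different components.
C–E (3): add — endpoints in different components.
D–F (4): add — endpoints in different components.
E–F (5): add — endpoints in different components.
MST edge set: {B–F, A–D, C–E, D–F, E–F}.
Of the listed edges, {A–D, B–F, D–F} are in the MST → 3.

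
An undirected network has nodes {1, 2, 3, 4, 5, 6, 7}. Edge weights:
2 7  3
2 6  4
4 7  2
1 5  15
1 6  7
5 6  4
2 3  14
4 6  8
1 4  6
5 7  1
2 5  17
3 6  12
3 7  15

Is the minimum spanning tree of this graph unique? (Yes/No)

No

Kruskal: consider edges lightest-first.
5 7 (1): add — endpoints in different components.
4 7 (2): add — endpoints in different components.
2 7 (3): add — endpoints in different components.
2 6 (4): add — endpoints in different components.
5 6 (4): skip — 5 and 6 already connected.
1 4 (6): add — endpoints in different components.
1 6 (7): skip — 1 and 6 already connected.
4 6 (8): skip — 4 and 6 already connected.
3 6 (12): add — endpoints in different components.
Non-tree edge 5 6 has weight 4, equal to the heaviest edge on its tree cycle — swapping gives another MST of the same weight. Not unique.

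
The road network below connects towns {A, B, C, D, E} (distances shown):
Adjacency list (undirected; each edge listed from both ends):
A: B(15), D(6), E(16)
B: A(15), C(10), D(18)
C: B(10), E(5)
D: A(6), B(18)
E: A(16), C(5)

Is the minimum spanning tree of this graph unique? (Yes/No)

Kruskal's algorithm — process edges by increasing weight (ties by edge label):
C E (5): add. Components now {A} {B} {C,E} {D}
A D (6): add. Components now {A,D} {B} {C,E}
B C (10): add. Components now {A,D} {B,C,E}
A B (15): add. Components now {A,B,C,D,E}
Every non-tree edge has weight strictly greater than the heaviest edge on the tree path between its endpoints, so the MST is unique.

Yes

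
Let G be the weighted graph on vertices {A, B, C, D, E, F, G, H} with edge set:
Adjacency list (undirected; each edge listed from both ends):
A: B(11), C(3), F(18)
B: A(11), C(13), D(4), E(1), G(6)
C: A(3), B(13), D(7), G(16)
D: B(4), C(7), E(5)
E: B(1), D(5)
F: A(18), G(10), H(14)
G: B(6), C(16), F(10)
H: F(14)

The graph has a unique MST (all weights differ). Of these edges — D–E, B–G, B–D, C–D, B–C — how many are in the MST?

Kruskal: consider edges lightest-first.
B–E (1): add — endpoints in different components.
A–C (3): add — endpoints in different components.
B–D (4): add — endpoints in different components.
D–E (5): skip — D and E already connected.
B–G (6): add — endpoints in different components.
C–D (7): add — endpoints in different components.
F–G (10): add — endpoints in different components.
A–B (11): skip — A and B already connected.
B–C (13): skip — B and C already connected.
F–H (14): add — endpoints in different components.
MST edge set: {B–E, A–C, B–D, B–G, C–D, F–G, F–H}.
Of the listed edges, {B–G, B–D, C–D} are in the MST → 3.

3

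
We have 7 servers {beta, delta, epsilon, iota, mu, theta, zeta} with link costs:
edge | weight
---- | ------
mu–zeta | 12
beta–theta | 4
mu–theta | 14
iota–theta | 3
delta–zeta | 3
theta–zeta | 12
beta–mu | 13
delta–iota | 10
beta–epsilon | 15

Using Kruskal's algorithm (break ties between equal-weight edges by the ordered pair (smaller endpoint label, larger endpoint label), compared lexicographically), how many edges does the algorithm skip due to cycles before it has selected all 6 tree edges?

Sort edges by weight, then run Kruskal:
delta–zeta (3): add. Components now {iota} {delta,zeta} {beta} {theta} {mu} {epsilon}
iota–theta (3): add. Components now {iota,theta} {delta,zeta} {beta} {mu} {epsilon}
beta–theta (4): add. Components now {beta,iota,theta} {delta,zeta} {mu} {epsilon}
delta–iota (10): add. Components now {beta,delta,iota,theta,zeta} {mu} {epsilon}
mu–zeta (12): add. Components now {beta,delta,iota,mu,theta,zeta} {epsilon}
theta–zeta (12): skip — zeta and theta already connected.
beta–mu (13): skip — beta and mu already connected.
mu–theta (14): skip — theta and mu already connected.
beta–epsilon (15): add. Components now {beta,delta,epsilon,iota,mu,theta,zeta}
Edges rejected before the tree was complete: 3.

3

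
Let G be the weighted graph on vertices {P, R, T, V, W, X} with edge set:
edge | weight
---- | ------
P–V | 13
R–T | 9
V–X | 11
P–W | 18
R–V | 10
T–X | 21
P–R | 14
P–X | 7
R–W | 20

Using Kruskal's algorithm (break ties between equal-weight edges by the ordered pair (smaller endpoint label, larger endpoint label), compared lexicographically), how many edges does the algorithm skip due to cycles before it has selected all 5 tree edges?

Sort edges by weight, then run Kruskal:
P–X (7): add. Components now {T} {P,X} {V} {R} {W}
R–T (9): add. Components now {R,T} {P,X} {V} {W}
R–V (10): add. Components now {R,T,V} {P,X} {W}
V–X (11): add. Components now {P,R,T,V,X} {W}
P–V (13): skip — V and P already connected.
P–R (14): skip — R and P already connected.
P–W (18): add. Components now {P,R,T,V,W,X}
Edges rejected before the tree was complete: 2.

2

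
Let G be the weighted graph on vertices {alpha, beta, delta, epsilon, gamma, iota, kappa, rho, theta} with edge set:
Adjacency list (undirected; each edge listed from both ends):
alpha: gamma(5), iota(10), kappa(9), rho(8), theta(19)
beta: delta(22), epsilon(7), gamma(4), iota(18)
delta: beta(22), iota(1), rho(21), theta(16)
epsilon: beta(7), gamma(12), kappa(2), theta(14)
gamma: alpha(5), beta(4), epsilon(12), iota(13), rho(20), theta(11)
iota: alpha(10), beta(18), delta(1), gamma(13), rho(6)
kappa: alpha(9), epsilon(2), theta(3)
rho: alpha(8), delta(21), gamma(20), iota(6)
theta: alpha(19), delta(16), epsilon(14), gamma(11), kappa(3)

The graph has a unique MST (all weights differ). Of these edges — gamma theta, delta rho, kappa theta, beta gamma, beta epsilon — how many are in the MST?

3

Kruskal's algorithm — process edges by increasing weight (ties by edge label):
delta iota (1): add — endpoints in different components.
epsilon kappa (2): add — endpoints in different components.
kappa theta (3): add — endpoints in different components.
beta gamma (4): add — endpoints in different components.
alpha gamma (5): add — endpoints in different components.
iota rho (6): add — endpoints in different components.
beta epsilon (7): add — endpoints in different components.
alpha rho (8): add — endpoints in different components.
MST edge set: {delta iota, epsilon kappa, kappa theta, beta gamma, alpha gamma, iota rho, beta epsilon, alpha rho}.
Of the listed edges, {kappa theta, beta gamma, beta epsilon} are in the MST → 3.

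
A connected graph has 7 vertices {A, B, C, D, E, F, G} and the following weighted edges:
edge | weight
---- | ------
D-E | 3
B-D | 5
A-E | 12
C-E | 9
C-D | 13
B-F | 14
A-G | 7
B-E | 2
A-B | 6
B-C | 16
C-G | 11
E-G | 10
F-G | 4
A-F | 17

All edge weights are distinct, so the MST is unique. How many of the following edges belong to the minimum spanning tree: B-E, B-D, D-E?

2

Sort edges by weight, then run Kruskal:
B-E (2): add. Components now {A} {B,E} {C} {D} {F} {G}
D-E (3): add. Components now {A} {B,D,E} {C} {F} {G}
F-G (4): add. Components now {A} {B,D,E} {C} {F,G}
B-D (5): skip — B and D already connected.
A-B (6): add. Components now {A,B,D,E} {C} {F,G}
A-G (7): add. Components now {A,B,D,E,F,G} {C}
C-E (9): add. Components now {A,B,C,D,E,F,G}
MST edge set: {B-E, D-E, F-G, A-B, A-G, C-E}.
Of the listed edges, {B-E, D-E} are in the MST → 2.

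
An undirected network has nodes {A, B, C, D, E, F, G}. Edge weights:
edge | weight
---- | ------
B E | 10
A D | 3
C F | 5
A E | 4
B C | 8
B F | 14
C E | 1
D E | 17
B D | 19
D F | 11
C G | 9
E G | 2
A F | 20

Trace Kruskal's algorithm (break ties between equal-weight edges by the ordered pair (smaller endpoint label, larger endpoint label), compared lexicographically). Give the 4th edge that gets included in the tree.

Kruskal's algorithm — process edges by increasing weight (ties by edge label):
C E (1): add. Components now {A} {B} {C,E} {D} {F} {G}
E G (2): add. Components now {A} {B} {C,E,G} {D} {F}
A D (3): add. Components now {A,D} {B} {C,E,G} {F}
A E (4): add. Components now {A,C,D,E,G} {B} {F}
C F (5): add. Components now {A,C,D,E,F,G} {B}
B C (8): add. Components now {A,B,C,D,E,F,G}
The 4th edge added is A E.

A-E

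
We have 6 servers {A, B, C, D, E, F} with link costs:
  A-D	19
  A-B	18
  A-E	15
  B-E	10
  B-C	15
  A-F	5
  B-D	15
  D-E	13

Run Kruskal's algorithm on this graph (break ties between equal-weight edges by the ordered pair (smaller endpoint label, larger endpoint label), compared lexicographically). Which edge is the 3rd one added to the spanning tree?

D-E

Sort edges by weight, then run Kruskal:
A-F (5): add — endpoints in different components.
B-E (10): add — endpoints in different components.
D-E (13): add — endpoints in different components.
A-E (15): add — endpoints in different components.
B-C (15): add — endpoints in different components.
The 3rd edge added is D-E.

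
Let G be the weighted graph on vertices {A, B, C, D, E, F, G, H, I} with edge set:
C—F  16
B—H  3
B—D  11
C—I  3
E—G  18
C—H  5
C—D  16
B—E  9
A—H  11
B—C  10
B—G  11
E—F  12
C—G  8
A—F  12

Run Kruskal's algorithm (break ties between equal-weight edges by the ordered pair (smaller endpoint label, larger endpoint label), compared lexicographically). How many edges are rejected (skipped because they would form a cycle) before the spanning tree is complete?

2

Kruskal: consider edges lightest-first.
B—H (3): add — endpoints in different components.
C—I (3): add — endpoints in different components.
C—H (5): add — endpoints in different components.
C—G (8): add — endpoints in different components.
B—E (9): add — endpoints in different components.
B—C (10): skip — B and C already connected.
A—H (11): add — endpoints in different components.
B—D (11): add — endpoints in different components.
B—G (11): skip — B and G already connected.
A—F (12): add — endpoints in different components.
Edges rejected before the tree was complete: 2.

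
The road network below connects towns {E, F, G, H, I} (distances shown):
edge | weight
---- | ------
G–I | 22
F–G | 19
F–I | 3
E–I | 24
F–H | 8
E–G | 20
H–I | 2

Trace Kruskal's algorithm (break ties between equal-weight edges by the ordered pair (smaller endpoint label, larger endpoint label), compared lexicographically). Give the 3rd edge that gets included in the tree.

F-G

Sort edges by weight, then run Kruskal:
H–I (2): add. Components now {E} {F} {G} {H,I}
F–I (3): add. Components now {E} {F,H,I} {G}
F–H (8): skip — F and H already connected.
F–G (19): add. Components now {E} {F,G,H,I}
E–G (20): add. Components now {E,F,G,H,I}
The 3rd edge added is F–G.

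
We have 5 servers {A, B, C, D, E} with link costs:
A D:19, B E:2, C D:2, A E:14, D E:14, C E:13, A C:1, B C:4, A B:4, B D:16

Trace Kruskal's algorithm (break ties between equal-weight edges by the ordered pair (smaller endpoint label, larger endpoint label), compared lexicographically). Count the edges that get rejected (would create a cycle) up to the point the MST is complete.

0

Sort edges by weight, then run Kruskal:
A C (1): add. Components now {A,C} {B} {D} {E}
B E (2): add. Components now {A,C} {B,E} {D}
C D (2): add. Components now {A,C,D} {B,E}
A B (4): add. Components now {A,B,C,D,E}
Edges rejected before the tree was complete: 0.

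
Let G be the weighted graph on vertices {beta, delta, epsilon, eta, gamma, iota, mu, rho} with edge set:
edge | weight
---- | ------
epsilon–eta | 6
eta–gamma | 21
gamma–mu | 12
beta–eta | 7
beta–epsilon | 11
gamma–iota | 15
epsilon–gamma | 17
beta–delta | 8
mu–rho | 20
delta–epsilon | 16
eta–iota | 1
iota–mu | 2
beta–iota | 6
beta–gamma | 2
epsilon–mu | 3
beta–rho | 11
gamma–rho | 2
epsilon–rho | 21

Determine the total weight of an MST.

Kruskal's algorithm — process edges by increasing weight (ties by edge label):
eta–iota (1): add — endpoints in different components.
beta–gamma (2): add — endpoints in different components.
gamma–rho (2): add — endpoints in different components.
iota–mu (2): add — endpoints in different components.
epsilon–mu (3): add — endpoints in different components.
beta–iota (6): add — endpoints in different components.
epsilon–eta (6): skip — epsilon and eta already connected.
beta–eta (7): skip — eta and beta already connected.
beta–delta (8): add — endpoints in different components.
MST edges: eta–iota, beta–gamma, gamma–rho, iota–mu, epsilon–mu, beta–iota, beta–delta; total weight 1+2+2+2+3+6+8 = 24.

24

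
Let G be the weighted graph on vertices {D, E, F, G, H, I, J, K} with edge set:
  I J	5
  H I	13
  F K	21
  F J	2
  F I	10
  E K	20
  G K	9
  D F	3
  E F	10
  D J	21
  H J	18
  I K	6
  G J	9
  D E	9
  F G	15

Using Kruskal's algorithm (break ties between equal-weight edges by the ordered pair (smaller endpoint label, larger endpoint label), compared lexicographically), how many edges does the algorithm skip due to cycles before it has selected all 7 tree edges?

Sort edges by weight, then run Kruskal:
F J (2): add — endpoints in different components.
D F (3): add — endpoints in different components.
I J (5): add — endpoints in different components.
I K (6): add — endpoints in different components.
D E (9): add — endpoints in different components.
G J (9): add — endpoints in different components.
G K (9): skip — G and K already connected.
E F (10): skip — E and F already connected.
F I (10): skip — F and I already connected.
H I (13): add — endpoints in different components.
Edges rejected before the tree was complete: 3.

3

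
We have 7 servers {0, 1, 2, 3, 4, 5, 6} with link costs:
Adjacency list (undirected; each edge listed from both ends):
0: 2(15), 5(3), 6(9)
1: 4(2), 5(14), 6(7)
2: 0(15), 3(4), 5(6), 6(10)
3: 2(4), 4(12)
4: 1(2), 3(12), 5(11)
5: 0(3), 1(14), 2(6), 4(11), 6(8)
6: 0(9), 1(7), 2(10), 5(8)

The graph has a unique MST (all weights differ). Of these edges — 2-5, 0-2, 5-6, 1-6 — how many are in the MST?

3

Sort edges by weight, then run Kruskal:
1-4 (2): add. Components now {0} {1,4} {2} {3} {5} {6}
0-5 (3): add. Components now {0,5} {1,4} {2} {3} {6}
2-3 (4): add. Components now {0,5} {1,4} {2,3} {6}
2-5 (6): add. Components now {0,2,3,5} {1,4} {6}
1-6 (7): add. Components now {0,2,3,5} {1,4,6}
5-6 (8): add. Components now {0,1,2,3,4,5,6}
MST edge set: {1-4, 0-5, 2-3, 2-5, 1-6, 5-6}.
Of the listed edges, {2-5, 5-6, 1-6} are in the MST → 3.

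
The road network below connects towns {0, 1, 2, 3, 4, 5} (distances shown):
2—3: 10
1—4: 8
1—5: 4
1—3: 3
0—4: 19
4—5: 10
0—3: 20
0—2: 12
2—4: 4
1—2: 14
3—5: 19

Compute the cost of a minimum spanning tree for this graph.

31

Prim, starting at 3.
Step 1: frontier [1—3 3, 2—3 10, 3—5 19, 0—3 20] → take 1—3 (3); add 1.
Step 2: frontier [1—5 4, 1—4 8, 1—2 14, 2—3 10, 3—5 19, 0—3 20] → take 1—5 (4); add 5.
Step 3: frontier [1—4 8, 1—2 14, 2—3 10, 0—3 20, 4—5 10] → take 1—4 (8); add 4.
Step 4: frontier [1—2 14, 2—3 10, 0—3 20, 2—4 4, 0—4 19] → take 2—4 (4); add 2.
Step 5: frontier [0—2 12, 0—3 20, 0—4 19] → take 0—2 (12); add 0.
MST edges: 1—3, 1—5, 1—4, 2—4, 0—2; total weight 3+4+8+4+12 = 31.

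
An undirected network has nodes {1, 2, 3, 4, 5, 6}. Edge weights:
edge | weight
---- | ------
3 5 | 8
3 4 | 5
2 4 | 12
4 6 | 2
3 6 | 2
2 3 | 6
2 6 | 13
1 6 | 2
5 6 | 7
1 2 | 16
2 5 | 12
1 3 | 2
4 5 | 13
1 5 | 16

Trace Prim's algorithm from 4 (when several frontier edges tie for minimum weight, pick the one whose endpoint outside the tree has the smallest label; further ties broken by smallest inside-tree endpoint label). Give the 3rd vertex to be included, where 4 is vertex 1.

Grow the tree from 4 using Prim:
Step 1: cheapest edge leaving the tree is 4 6 (2); add 6.
Step 2: cheapest edge leaving the tree is 1 6 (2); add 1.
Step 3: cheapest edge leaving the tree is 1 3 (2); add 3.
Step 4: cheapest edge leaving the tree is 2 3 (6); add 2.
Step 5: cheapest edge leaving the tree is 5 6 (7); add 5.
Vertex order: 4, 6, 1, 3, 2, 5. The 3rd vertex is 1.

1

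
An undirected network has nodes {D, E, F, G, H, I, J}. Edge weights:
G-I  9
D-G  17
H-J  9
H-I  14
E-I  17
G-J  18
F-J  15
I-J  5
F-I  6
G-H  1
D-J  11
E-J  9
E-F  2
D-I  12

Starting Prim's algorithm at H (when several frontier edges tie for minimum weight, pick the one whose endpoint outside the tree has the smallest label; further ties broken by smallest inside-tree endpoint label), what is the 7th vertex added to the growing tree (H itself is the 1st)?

Prim's algorithm from H:
Step 1: cheapest edge leaving the tree is G-H (1); add G.
Step 2: cheapest edge leaving the tree is G-I (9); add I.
Step 3: cheapest edge leaving the tree is I-J (5); add J.
Step 4: cheapest edge leaving the tree is F-I (6); add F.
Step 5: cheapest edge leaving the tree is E-F (2); add E.
Step 6: cheapest edge leaving the tree is D-J (11); add D.
Vertex order: H, G, I, J, F, E, D. The 7th vertex is D.

D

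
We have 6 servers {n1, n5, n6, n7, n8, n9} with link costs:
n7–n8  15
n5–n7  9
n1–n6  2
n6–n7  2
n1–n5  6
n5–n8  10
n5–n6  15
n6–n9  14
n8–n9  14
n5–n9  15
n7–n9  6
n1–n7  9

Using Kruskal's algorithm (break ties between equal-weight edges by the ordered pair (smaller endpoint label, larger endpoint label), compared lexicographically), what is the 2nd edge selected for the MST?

n6-n7

Kruskal's algorithm — process edges by increasing weight (ties by edge label):
n1–n6 (2): add. Components now {n7} {n9} {n8} {n1,n6} {n5}
n6–n7 (2): add. Components now {n1,n6,n7} {n9} {n8} {n5}
n1–n5 (6): add. Components now {n1,n5,n6,n7} {n9} {n8}
n7–n9 (6): add. Components now {n1,n5,n6,n7,n9} {n8}
n1–n7 (9): skip — n7 and n1 already connected.
n5–n7 (9): skip — n7 and n5 already connected.
n5–n8 (10): add. Components now {n1,n5,n6,n7,n8,n9}
The 2nd edge added is n6–n7.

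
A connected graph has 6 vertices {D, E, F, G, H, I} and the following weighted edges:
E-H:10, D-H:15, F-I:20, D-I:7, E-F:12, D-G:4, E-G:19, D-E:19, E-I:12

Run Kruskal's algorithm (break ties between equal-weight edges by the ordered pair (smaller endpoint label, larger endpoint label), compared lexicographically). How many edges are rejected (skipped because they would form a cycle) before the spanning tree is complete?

0

Kruskal's algorithm — process edges by increasing weight (ties by edge label):
D-G (4): add. Components now {D,G} {E} {F} {H} {I}
D-I (7): add. Components now {D,G,I} {E} {F} {H}
E-H (10): add. Components now {D,G,I} {E,H} {F}
E-F (12): add. Components now {D,G,I} {E,F,H}
E-I (12): add. Components now {D,E,F,G,H,I}
Edges rejected before the tree was complete: 0.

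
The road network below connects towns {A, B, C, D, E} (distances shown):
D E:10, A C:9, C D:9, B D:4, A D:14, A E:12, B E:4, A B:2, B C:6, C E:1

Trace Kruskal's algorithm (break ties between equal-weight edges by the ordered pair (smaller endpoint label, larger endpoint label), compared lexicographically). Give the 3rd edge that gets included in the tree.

B-D

Sort edges by weight, then run Kruskal:
C E (1): add. Components now {A} {B} {C,E} {D}
A B (2): add. Components now {A,B} {C,E} {D}
B D (4): add. Components now {A,B,D} {C,E}
B E (4): add. Components now {A,B,C,D,E}
The 3rd edge added is B D.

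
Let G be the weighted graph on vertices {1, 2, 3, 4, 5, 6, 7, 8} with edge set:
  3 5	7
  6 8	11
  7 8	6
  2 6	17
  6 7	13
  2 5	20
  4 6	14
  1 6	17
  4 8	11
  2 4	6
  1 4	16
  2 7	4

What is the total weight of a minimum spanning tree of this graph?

Kruskal's algorithm — process edges by increasing weight (ties by edge label):
2 7 (4): add — endpoints in different components.
2 4 (6): add — endpoints in different components.
7 8 (6): add — endpoints in different components.
3 5 (7): add — endpoints in different components.
4 8 (11): skip — 4 and 8 already connected.
6 8 (11): add — endpoints in different components.
6 7 (13): skip — 6 and 7 already connected.
4 6 (14): skip — 4 and 6 already connected.
1 4 (16): add — endpoints in different components.
1 6 (17): skip — 1 and 6 already connected.
2 6 (17): skip — 2 and 6 already connected.
2 5 (20): add — endpoints in different components.
MST edges: 2 7, 2 4, 7 8, 3 5, 6 8, 1 4, 2 5; total weight 4+6+6+7+11+16+20 = 70.

70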